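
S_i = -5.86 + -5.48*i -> [-5.86, -11.34, -16.82, -22.3, -27.78]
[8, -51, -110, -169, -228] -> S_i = 8 + -59*i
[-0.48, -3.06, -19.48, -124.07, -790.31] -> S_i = -0.48*6.37^i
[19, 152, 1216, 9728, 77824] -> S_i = 19*8^i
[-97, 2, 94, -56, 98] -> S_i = Random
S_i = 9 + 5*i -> [9, 14, 19, 24, 29]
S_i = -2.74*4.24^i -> [-2.74, -11.62, -49.26, -208.86, -885.55]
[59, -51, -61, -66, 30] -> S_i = Random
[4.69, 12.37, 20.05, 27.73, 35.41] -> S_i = 4.69 + 7.68*i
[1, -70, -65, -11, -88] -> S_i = Random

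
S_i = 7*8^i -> [7, 56, 448, 3584, 28672]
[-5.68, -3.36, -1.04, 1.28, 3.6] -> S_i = -5.68 + 2.32*i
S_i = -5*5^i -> [-5, -25, -125, -625, -3125]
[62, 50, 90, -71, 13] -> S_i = Random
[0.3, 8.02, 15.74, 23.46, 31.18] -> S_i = 0.30 + 7.72*i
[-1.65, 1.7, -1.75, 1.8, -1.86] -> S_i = -1.65*(-1.03)^i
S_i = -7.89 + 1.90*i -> [-7.89, -5.99, -4.09, -2.19, -0.29]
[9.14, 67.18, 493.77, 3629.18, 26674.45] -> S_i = 9.14*7.35^i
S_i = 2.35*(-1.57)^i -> [2.35, -3.69, 5.79, -9.09, 14.28]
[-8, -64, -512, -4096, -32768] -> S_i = -8*8^i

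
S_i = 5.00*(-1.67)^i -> [5.0, -8.35, 13.94, -23.29, 38.89]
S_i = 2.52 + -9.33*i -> [2.52, -6.81, -16.14, -25.47, -34.8]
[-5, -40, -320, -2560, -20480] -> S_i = -5*8^i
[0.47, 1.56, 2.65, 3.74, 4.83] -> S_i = 0.47 + 1.09*i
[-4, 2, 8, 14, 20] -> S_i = -4 + 6*i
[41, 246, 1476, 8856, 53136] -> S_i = 41*6^i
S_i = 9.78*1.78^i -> [9.78, 17.41, 30.99, 55.16, 98.18]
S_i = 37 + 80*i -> [37, 117, 197, 277, 357]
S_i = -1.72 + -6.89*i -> [-1.72, -8.61, -15.5, -22.39, -29.28]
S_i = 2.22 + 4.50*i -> [2.22, 6.72, 11.22, 15.72, 20.22]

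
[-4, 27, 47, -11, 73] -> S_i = Random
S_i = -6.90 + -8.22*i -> [-6.9, -15.12, -23.34, -31.56, -39.78]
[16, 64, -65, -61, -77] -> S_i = Random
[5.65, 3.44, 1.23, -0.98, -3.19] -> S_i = 5.65 + -2.21*i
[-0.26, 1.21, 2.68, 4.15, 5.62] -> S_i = -0.26 + 1.47*i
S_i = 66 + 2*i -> [66, 68, 70, 72, 74]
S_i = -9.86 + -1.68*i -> [-9.86, -11.54, -13.22, -14.9, -16.58]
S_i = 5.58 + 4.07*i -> [5.58, 9.65, 13.72, 17.79, 21.86]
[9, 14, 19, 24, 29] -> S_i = 9 + 5*i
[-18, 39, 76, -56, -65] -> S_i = Random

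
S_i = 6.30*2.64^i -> [6.3, 16.63, 43.91, 115.92, 306.02]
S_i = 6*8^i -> [6, 48, 384, 3072, 24576]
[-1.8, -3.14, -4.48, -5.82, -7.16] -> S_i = -1.80 + -1.34*i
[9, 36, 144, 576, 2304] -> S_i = 9*4^i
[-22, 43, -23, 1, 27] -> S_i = Random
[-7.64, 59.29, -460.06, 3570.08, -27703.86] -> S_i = -7.64*(-7.76)^i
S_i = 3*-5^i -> [3, -15, 75, -375, 1875]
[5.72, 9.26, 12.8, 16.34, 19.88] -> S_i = 5.72 + 3.54*i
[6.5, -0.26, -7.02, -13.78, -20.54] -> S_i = 6.50 + -6.76*i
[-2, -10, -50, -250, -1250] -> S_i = -2*5^i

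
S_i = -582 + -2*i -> [-582, -584, -586, -588, -590]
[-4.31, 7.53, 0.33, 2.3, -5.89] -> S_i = Random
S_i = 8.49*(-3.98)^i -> [8.49, -33.79, 134.48, -535.25, 2130.3]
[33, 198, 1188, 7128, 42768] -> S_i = 33*6^i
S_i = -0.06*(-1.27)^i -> [-0.06, 0.08, -0.1, 0.12, -0.16]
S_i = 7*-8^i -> [7, -56, 448, -3584, 28672]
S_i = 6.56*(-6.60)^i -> [6.56, -43.3, 285.75, -1885.97, 12447.43]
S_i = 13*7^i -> [13, 91, 637, 4459, 31213]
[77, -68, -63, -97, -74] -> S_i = Random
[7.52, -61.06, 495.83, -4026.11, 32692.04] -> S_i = 7.52*(-8.12)^i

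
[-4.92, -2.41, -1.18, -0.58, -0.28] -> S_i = -4.92*0.49^i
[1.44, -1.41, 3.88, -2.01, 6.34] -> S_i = Random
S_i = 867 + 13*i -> [867, 880, 893, 906, 919]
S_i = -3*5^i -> [-3, -15, -75, -375, -1875]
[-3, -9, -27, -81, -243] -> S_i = -3*3^i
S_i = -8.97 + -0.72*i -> [-8.97, -9.69, -10.41, -11.13, -11.85]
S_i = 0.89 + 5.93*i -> [0.89, 6.82, 12.75, 18.68, 24.61]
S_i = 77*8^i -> [77, 616, 4928, 39424, 315392]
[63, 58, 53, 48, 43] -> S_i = 63 + -5*i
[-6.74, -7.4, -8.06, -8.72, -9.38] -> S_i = -6.74 + -0.66*i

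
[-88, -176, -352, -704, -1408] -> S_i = -88*2^i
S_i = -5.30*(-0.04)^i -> [-5.3, 0.21, -0.01, 0.0, -0.0]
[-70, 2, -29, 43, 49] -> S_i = Random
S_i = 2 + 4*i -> [2, 6, 10, 14, 18]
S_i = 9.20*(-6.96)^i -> [9.2, -64.03, 445.66, -3101.81, 21588.62]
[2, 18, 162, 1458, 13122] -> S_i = 2*9^i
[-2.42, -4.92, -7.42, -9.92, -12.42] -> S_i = -2.42 + -2.50*i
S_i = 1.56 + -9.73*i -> [1.56, -8.17, -17.9, -27.63, -37.36]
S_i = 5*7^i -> [5, 35, 245, 1715, 12005]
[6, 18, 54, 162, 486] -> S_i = 6*3^i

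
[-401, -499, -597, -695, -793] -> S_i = -401 + -98*i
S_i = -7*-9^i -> [-7, 63, -567, 5103, -45927]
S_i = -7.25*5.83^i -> [-7.25, -42.27, -246.42, -1436.63, -8375.53]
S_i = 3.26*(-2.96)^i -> [3.26, -9.65, 28.56, -84.55, 250.26]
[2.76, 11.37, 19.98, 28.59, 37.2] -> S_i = 2.76 + 8.61*i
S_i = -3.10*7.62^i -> [-3.1, -23.62, -180.0, -1371.6, -10451.57]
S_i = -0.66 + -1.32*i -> [-0.66, -1.98, -3.3, -4.62, -5.94]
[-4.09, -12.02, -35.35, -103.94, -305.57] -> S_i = -4.09*2.94^i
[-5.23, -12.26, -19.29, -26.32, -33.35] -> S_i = -5.23 + -7.03*i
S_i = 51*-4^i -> [51, -204, 816, -3264, 13056]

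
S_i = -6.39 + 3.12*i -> [-6.39, -3.27, -0.15, 2.97, 6.09]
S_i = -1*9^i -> [-1, -9, -81, -729, -6561]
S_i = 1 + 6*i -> [1, 7, 13, 19, 25]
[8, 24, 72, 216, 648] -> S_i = 8*3^i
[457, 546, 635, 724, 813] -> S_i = 457 + 89*i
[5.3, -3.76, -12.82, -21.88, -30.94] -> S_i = 5.30 + -9.06*i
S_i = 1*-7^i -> [1, -7, 49, -343, 2401]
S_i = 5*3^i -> [5, 15, 45, 135, 405]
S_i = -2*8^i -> [-2, -16, -128, -1024, -8192]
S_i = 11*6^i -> [11, 66, 396, 2376, 14256]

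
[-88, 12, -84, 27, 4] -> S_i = Random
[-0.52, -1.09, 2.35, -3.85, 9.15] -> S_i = Random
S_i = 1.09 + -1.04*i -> [1.09, 0.05, -0.99, -2.03, -3.07]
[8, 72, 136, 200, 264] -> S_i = 8 + 64*i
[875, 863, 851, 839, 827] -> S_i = 875 + -12*i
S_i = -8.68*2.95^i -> [-8.68, -25.61, -75.54, -222.84, -657.37]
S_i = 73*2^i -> [73, 146, 292, 584, 1168]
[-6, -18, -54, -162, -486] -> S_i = -6*3^i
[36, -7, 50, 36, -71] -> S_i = Random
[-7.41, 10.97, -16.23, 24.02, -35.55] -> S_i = -7.41*(-1.48)^i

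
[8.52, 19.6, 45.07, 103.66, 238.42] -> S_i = 8.52*2.30^i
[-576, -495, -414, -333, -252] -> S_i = -576 + 81*i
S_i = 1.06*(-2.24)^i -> [1.06, -2.37, 5.32, -11.91, 26.69]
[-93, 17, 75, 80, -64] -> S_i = Random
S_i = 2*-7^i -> [2, -14, 98, -686, 4802]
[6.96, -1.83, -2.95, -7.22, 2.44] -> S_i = Random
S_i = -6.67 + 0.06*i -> [-6.67, -6.61, -6.55, -6.49, -6.43]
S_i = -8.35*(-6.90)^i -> [-8.35, 57.62, -397.54, 2743.05, -18927.05]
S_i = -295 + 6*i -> [-295, -289, -283, -277, -271]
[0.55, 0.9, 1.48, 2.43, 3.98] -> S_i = 0.55*1.64^i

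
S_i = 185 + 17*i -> [185, 202, 219, 236, 253]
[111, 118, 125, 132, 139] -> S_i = 111 + 7*i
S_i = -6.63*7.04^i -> [-6.63, -46.68, -328.59, -2313.3, -16285.62]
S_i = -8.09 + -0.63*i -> [-8.09, -8.72, -9.35, -9.98, -10.61]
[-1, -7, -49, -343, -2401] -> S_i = -1*7^i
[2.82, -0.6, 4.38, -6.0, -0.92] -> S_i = Random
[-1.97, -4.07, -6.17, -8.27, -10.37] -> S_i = -1.97 + -2.10*i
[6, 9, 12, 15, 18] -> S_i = 6 + 3*i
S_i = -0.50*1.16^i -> [-0.5, -0.58, -0.67, -0.78, -0.91]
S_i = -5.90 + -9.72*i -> [-5.9, -15.62, -25.34, -35.06, -44.78]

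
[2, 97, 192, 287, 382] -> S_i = 2 + 95*i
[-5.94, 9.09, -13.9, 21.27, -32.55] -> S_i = -5.94*(-1.53)^i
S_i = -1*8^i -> [-1, -8, -64, -512, -4096]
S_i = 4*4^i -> [4, 16, 64, 256, 1024]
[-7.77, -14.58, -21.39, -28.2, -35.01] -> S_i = -7.77 + -6.81*i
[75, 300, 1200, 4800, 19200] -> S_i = 75*4^i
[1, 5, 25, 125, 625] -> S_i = 1*5^i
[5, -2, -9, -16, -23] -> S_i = 5 + -7*i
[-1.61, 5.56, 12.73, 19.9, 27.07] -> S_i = -1.61 + 7.17*i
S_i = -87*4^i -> [-87, -348, -1392, -5568, -22272]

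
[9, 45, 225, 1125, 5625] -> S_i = 9*5^i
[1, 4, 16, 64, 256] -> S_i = 1*4^i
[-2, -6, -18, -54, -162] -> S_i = -2*3^i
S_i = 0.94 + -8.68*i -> [0.94, -7.74, -16.42, -25.1, -33.78]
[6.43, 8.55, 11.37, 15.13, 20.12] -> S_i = 6.43*1.33^i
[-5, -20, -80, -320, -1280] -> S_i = -5*4^i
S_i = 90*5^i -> [90, 450, 2250, 11250, 56250]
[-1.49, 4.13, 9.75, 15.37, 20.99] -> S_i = -1.49 + 5.62*i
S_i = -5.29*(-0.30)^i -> [-5.29, 1.59, -0.48, 0.14, -0.04]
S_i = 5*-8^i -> [5, -40, 320, -2560, 20480]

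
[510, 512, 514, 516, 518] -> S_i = 510 + 2*i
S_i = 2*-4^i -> [2, -8, 32, -128, 512]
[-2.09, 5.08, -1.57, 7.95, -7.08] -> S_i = Random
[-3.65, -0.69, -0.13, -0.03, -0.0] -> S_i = -3.65*0.19^i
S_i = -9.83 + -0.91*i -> [-9.83, -10.74, -11.65, -12.56, -13.47]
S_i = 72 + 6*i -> [72, 78, 84, 90, 96]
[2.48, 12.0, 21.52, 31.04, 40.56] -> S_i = 2.48 + 9.52*i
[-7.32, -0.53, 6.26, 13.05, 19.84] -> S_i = -7.32 + 6.79*i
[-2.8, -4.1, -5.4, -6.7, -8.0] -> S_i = -2.80 + -1.30*i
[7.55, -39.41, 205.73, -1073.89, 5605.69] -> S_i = 7.55*(-5.22)^i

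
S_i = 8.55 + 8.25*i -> [8.55, 16.8, 25.05, 33.3, 41.55]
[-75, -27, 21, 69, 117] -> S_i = -75 + 48*i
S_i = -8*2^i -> [-8, -16, -32, -64, -128]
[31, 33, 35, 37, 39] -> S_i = 31 + 2*i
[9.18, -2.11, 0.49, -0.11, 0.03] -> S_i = 9.18*(-0.23)^i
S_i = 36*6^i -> [36, 216, 1296, 7776, 46656]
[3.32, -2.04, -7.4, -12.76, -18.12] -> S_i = 3.32 + -5.36*i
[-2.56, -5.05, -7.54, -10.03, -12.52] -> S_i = -2.56 + -2.49*i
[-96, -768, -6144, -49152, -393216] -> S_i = -96*8^i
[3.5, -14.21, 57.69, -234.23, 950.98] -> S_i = 3.50*(-4.06)^i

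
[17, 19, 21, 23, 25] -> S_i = 17 + 2*i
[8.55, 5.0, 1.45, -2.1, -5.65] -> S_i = 8.55 + -3.55*i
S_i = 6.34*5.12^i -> [6.34, 32.46, 166.2, 850.94, 4356.81]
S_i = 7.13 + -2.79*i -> [7.13, 4.34, 1.55, -1.24, -4.03]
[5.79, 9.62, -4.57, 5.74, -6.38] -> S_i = Random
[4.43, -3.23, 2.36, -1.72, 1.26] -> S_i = 4.43*(-0.73)^i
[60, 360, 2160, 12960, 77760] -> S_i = 60*6^i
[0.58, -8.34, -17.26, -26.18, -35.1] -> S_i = 0.58 + -8.92*i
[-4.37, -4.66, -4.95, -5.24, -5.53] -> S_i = -4.37 + -0.29*i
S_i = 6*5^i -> [6, 30, 150, 750, 3750]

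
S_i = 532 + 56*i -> [532, 588, 644, 700, 756]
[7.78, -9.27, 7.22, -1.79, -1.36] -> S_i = Random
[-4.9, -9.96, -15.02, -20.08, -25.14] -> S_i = -4.90 + -5.06*i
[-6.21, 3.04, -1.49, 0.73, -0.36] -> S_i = -6.21*(-0.49)^i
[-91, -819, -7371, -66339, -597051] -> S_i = -91*9^i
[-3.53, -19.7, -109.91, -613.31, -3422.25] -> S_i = -3.53*5.58^i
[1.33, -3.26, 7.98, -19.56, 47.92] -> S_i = 1.33*(-2.45)^i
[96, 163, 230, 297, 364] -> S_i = 96 + 67*i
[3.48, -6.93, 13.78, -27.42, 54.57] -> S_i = 3.48*(-1.99)^i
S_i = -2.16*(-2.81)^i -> [-2.16, 6.07, -17.06, 47.93, -134.67]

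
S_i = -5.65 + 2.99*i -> [-5.65, -2.66, 0.33, 3.32, 6.31]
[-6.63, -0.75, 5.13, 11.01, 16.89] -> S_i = -6.63 + 5.88*i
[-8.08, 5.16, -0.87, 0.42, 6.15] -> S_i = Random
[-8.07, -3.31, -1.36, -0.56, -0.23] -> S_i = -8.07*0.41^i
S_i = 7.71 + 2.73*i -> [7.71, 10.44, 13.17, 15.9, 18.63]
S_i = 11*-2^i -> [11, -22, 44, -88, 176]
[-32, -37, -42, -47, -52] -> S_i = -32 + -5*i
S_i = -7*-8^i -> [-7, 56, -448, 3584, -28672]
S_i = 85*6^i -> [85, 510, 3060, 18360, 110160]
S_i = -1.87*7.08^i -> [-1.87, -13.24, -93.74, -663.65, -4698.67]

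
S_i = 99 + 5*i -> [99, 104, 109, 114, 119]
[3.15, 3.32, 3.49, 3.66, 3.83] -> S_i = 3.15 + 0.17*i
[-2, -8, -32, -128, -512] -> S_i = -2*4^i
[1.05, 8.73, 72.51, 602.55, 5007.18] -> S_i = 1.05*8.31^i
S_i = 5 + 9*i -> [5, 14, 23, 32, 41]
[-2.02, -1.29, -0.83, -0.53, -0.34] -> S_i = -2.02*0.64^i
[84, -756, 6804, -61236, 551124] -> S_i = 84*-9^i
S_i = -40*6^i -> [-40, -240, -1440, -8640, -51840]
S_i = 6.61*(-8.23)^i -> [6.61, -54.4, 447.71, -3684.69, 30325.0]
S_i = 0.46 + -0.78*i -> [0.46, -0.32, -1.1, -1.88, -2.66]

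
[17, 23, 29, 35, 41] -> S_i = 17 + 6*i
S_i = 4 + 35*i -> [4, 39, 74, 109, 144]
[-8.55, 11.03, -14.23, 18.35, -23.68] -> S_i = -8.55*(-1.29)^i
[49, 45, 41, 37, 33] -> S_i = 49 + -4*i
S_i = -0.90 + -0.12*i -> [-0.9, -1.02, -1.14, -1.26, -1.38]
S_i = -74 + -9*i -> [-74, -83, -92, -101, -110]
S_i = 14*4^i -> [14, 56, 224, 896, 3584]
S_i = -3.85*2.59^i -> [-3.85, -9.97, -25.83, -66.89, -173.24]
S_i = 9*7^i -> [9, 63, 441, 3087, 21609]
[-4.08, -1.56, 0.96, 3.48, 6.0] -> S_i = -4.08 + 2.52*i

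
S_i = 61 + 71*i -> [61, 132, 203, 274, 345]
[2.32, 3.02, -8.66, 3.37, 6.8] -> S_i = Random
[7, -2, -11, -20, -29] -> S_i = 7 + -9*i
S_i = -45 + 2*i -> [-45, -43, -41, -39, -37]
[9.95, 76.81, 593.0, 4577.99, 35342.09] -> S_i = 9.95*7.72^i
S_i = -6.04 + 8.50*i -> [-6.04, 2.46, 10.96, 19.46, 27.96]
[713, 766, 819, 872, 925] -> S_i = 713 + 53*i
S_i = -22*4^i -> [-22, -88, -352, -1408, -5632]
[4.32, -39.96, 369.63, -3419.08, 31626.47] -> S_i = 4.32*(-9.25)^i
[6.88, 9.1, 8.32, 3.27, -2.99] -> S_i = Random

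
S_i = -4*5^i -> [-4, -20, -100, -500, -2500]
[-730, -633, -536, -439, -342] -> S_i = -730 + 97*i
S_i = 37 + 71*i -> [37, 108, 179, 250, 321]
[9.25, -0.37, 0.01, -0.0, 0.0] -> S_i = 9.25*(-0.04)^i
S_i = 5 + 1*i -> [5, 6, 7, 8, 9]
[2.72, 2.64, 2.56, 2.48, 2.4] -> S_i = 2.72 + -0.08*i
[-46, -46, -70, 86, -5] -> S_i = Random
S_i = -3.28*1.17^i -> [-3.28, -3.84, -4.49, -5.25, -6.15]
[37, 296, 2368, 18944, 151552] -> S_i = 37*8^i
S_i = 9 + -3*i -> [9, 6, 3, 0, -3]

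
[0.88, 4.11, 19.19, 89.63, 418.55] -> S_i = 0.88*4.67^i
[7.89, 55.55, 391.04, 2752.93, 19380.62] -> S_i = 7.89*7.04^i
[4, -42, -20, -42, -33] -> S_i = Random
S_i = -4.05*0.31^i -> [-4.05, -1.26, -0.39, -0.12, -0.04]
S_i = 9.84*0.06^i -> [9.84, 0.59, 0.04, 0.0, 0.0]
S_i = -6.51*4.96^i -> [-6.51, -32.29, -160.16, -794.38, -3940.1]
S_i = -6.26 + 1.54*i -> [-6.26, -4.72, -3.18, -1.64, -0.1]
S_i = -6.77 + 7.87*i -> [-6.77, 1.1, 8.97, 16.84, 24.71]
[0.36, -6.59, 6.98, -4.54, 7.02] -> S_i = Random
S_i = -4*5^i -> [-4, -20, -100, -500, -2500]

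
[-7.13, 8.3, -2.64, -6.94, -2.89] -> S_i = Random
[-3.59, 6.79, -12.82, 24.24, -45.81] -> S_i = -3.59*(-1.89)^i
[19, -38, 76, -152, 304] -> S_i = 19*-2^i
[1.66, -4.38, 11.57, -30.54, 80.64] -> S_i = 1.66*(-2.64)^i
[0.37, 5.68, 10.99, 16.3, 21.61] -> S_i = 0.37 + 5.31*i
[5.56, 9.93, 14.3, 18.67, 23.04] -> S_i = 5.56 + 4.37*i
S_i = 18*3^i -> [18, 54, 162, 486, 1458]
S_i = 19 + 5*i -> [19, 24, 29, 34, 39]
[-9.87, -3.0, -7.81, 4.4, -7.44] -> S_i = Random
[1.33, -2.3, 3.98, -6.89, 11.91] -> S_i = 1.33*(-1.73)^i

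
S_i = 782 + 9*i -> [782, 791, 800, 809, 818]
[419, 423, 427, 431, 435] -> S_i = 419 + 4*i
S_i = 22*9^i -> [22, 198, 1782, 16038, 144342]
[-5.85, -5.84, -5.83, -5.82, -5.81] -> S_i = -5.85 + 0.01*i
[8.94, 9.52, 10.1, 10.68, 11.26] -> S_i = 8.94 + 0.58*i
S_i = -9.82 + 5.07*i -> [-9.82, -4.75, 0.32, 5.39, 10.46]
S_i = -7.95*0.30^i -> [-7.95, -2.38, -0.72, -0.21, -0.06]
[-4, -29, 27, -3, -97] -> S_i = Random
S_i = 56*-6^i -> [56, -336, 2016, -12096, 72576]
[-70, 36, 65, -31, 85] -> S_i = Random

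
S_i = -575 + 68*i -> [-575, -507, -439, -371, -303]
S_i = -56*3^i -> [-56, -168, -504, -1512, -4536]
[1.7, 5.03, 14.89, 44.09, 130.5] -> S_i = 1.70*2.96^i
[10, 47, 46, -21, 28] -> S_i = Random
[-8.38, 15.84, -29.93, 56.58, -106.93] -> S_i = -8.38*(-1.89)^i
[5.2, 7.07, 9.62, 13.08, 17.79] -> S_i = 5.20*1.36^i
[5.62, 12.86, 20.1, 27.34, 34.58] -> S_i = 5.62 + 7.24*i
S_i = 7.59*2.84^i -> [7.59, 21.56, 61.22, 173.86, 493.76]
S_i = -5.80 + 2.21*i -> [-5.8, -3.59, -1.38, 0.83, 3.04]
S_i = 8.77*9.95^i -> [8.77, 87.26, 868.25, 8639.11, 85959.11]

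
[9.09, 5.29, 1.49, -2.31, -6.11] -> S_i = 9.09 + -3.80*i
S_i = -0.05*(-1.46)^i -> [-0.05, 0.07, -0.11, 0.16, -0.23]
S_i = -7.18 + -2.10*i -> [-7.18, -9.28, -11.38, -13.48, -15.58]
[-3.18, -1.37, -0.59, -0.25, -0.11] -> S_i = -3.18*0.43^i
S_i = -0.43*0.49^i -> [-0.43, -0.21, -0.1, -0.05, -0.02]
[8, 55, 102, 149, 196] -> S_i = 8 + 47*i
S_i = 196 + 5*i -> [196, 201, 206, 211, 216]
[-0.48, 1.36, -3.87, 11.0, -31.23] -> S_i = -0.48*(-2.84)^i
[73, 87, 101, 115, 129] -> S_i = 73 + 14*i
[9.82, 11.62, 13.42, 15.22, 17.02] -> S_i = 9.82 + 1.80*i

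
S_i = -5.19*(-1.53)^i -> [-5.19, 7.94, -12.15, 18.59, -28.44]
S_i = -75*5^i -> [-75, -375, -1875, -9375, -46875]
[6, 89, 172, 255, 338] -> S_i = 6 + 83*i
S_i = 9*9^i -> [9, 81, 729, 6561, 59049]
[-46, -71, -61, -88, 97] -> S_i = Random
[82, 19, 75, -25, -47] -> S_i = Random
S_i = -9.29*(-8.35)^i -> [-9.29, 77.57, -647.72, 5408.48, -45160.8]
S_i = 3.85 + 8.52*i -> [3.85, 12.37, 20.89, 29.41, 37.93]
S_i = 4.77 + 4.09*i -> [4.77, 8.86, 12.95, 17.04, 21.13]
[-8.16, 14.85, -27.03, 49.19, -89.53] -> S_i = -8.16*(-1.82)^i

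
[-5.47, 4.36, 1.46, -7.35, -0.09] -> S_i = Random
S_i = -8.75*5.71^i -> [-8.75, -49.96, -285.29, -1628.98, -9301.49]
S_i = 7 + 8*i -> [7, 15, 23, 31, 39]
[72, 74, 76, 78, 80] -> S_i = 72 + 2*i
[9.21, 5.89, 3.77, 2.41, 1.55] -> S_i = 9.21*0.64^i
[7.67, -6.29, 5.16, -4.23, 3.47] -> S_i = 7.67*(-0.82)^i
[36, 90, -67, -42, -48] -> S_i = Random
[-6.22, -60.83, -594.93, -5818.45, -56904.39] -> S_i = -6.22*9.78^i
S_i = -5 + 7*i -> [-5, 2, 9, 16, 23]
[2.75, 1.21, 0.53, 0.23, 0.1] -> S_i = 2.75*0.44^i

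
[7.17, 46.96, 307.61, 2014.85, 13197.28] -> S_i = 7.17*6.55^i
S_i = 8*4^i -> [8, 32, 128, 512, 2048]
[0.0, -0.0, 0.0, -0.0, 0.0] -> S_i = 0.00*(-6.02)^i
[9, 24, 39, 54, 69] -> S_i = 9 + 15*i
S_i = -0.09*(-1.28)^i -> [-0.09, 0.12, -0.15, 0.19, -0.24]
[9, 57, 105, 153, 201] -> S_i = 9 + 48*i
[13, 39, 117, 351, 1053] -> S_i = 13*3^i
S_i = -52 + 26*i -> [-52, -26, 0, 26, 52]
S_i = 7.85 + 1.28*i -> [7.85, 9.13, 10.41, 11.69, 12.97]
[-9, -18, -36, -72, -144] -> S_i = -9*2^i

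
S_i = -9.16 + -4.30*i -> [-9.16, -13.46, -17.76, -22.06, -26.36]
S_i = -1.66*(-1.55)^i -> [-1.66, 2.57, -3.99, 6.18, -9.58]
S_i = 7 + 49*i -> [7, 56, 105, 154, 203]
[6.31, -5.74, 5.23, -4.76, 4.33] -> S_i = 6.31*(-0.91)^i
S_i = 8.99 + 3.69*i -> [8.99, 12.68, 16.37, 20.06, 23.75]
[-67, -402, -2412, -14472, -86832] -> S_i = -67*6^i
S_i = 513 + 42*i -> [513, 555, 597, 639, 681]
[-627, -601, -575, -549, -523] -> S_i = -627 + 26*i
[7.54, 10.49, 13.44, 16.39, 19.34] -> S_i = 7.54 + 2.95*i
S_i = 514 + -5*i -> [514, 509, 504, 499, 494]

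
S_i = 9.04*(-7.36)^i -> [9.04, -66.53, 489.69, -3604.14, 26526.48]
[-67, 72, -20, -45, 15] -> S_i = Random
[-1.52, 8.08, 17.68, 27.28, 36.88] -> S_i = -1.52 + 9.60*i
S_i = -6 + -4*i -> [-6, -10, -14, -18, -22]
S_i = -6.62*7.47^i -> [-6.62, -49.45, -369.4, -2759.43, -20612.96]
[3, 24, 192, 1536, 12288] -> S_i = 3*8^i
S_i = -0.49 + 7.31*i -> [-0.49, 6.82, 14.13, 21.44, 28.75]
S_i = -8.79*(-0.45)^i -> [-8.79, 3.96, -1.78, 0.8, -0.36]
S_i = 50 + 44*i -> [50, 94, 138, 182, 226]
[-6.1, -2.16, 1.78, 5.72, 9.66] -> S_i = -6.10 + 3.94*i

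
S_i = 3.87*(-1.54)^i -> [3.87, -5.96, 9.18, -14.13, 21.77]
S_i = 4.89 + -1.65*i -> [4.89, 3.24, 1.59, -0.06, -1.71]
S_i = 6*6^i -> [6, 36, 216, 1296, 7776]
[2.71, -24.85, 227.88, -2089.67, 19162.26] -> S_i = 2.71*(-9.17)^i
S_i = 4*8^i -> [4, 32, 256, 2048, 16384]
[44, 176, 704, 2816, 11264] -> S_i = 44*4^i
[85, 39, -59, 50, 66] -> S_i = Random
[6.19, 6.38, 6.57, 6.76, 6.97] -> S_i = 6.19*1.03^i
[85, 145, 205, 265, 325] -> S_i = 85 + 60*i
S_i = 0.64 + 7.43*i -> [0.64, 8.07, 15.5, 22.93, 30.36]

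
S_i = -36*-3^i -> [-36, 108, -324, 972, -2916]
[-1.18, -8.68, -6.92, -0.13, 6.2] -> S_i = Random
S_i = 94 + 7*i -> [94, 101, 108, 115, 122]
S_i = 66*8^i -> [66, 528, 4224, 33792, 270336]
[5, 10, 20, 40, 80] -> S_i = 5*2^i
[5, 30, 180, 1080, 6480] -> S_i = 5*6^i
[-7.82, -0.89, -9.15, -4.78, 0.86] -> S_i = Random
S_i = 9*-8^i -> [9, -72, 576, -4608, 36864]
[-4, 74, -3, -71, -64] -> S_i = Random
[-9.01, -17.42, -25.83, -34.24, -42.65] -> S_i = -9.01 + -8.41*i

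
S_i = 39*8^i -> [39, 312, 2496, 19968, 159744]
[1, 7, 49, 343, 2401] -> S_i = 1*7^i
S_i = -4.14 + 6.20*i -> [-4.14, 2.06, 8.26, 14.46, 20.66]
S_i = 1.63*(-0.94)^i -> [1.63, -1.53, 1.44, -1.35, 1.27]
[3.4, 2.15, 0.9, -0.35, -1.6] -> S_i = 3.40 + -1.25*i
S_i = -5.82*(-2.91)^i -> [-5.82, 16.94, -49.28, 143.42, -417.34]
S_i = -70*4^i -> [-70, -280, -1120, -4480, -17920]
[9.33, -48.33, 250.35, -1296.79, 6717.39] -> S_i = 9.33*(-5.18)^i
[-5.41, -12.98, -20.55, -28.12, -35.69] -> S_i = -5.41 + -7.57*i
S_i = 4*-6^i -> [4, -24, 144, -864, 5184]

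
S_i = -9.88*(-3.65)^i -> [-9.88, 36.06, -131.63, 480.44, -1753.59]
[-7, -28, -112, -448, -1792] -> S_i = -7*4^i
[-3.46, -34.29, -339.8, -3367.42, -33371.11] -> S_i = -3.46*9.91^i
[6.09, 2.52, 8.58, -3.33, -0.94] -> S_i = Random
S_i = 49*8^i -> [49, 392, 3136, 25088, 200704]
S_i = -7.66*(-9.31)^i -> [-7.66, 71.31, -663.94, 6181.27, -57547.64]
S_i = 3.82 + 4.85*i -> [3.82, 8.67, 13.52, 18.37, 23.22]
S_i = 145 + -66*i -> [145, 79, 13, -53, -119]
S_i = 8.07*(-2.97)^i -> [8.07, -23.97, 71.18, -211.42, 627.91]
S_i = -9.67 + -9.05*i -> [-9.67, -18.72, -27.77, -36.82, -45.87]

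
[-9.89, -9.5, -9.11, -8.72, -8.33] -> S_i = -9.89 + 0.39*i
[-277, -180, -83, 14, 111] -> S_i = -277 + 97*i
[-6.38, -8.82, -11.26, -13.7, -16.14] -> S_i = -6.38 + -2.44*i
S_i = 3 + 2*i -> [3, 5, 7, 9, 11]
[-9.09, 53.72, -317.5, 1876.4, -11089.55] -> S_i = -9.09*(-5.91)^i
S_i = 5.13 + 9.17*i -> [5.13, 14.3, 23.47, 32.64, 41.81]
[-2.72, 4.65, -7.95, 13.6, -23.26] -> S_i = -2.72*(-1.71)^i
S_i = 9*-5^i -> [9, -45, 225, -1125, 5625]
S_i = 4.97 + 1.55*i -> [4.97, 6.52, 8.07, 9.62, 11.17]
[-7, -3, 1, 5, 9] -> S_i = -7 + 4*i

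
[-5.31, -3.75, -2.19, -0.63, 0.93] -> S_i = -5.31 + 1.56*i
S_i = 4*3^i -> [4, 12, 36, 108, 324]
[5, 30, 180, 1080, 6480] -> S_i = 5*6^i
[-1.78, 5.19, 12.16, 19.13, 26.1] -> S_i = -1.78 + 6.97*i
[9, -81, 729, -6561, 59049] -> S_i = 9*-9^i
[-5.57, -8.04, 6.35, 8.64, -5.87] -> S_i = Random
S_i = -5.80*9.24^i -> [-5.8, -53.59, -495.19, -4575.56, -42278.14]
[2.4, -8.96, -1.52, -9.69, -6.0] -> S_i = Random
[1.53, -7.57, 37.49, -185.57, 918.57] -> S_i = 1.53*(-4.95)^i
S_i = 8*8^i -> [8, 64, 512, 4096, 32768]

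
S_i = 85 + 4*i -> [85, 89, 93, 97, 101]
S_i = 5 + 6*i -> [5, 11, 17, 23, 29]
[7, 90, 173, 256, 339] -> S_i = 7 + 83*i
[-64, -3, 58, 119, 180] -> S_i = -64 + 61*i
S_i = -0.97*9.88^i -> [-0.97, -9.58, -94.69, -935.5, -9242.71]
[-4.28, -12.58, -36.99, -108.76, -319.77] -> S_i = -4.28*2.94^i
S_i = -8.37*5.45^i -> [-8.37, -45.62, -248.61, -1354.92, -7384.34]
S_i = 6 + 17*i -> [6, 23, 40, 57, 74]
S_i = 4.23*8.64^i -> [4.23, 36.55, 315.77, 2728.23, 23571.94]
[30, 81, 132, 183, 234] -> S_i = 30 + 51*i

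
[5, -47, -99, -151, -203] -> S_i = 5 + -52*i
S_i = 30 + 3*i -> [30, 33, 36, 39, 42]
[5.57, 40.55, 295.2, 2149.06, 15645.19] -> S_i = 5.57*7.28^i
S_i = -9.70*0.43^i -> [-9.7, -4.17, -1.79, -0.77, -0.33]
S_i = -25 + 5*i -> [-25, -20, -15, -10, -5]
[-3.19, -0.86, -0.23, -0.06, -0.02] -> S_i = -3.19*0.27^i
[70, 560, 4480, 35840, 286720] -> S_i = 70*8^i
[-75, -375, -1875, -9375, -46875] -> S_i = -75*5^i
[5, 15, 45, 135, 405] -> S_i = 5*3^i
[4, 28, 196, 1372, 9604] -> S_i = 4*7^i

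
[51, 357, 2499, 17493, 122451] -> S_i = 51*7^i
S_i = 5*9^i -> [5, 45, 405, 3645, 32805]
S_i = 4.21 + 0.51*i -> [4.21, 4.72, 5.23, 5.74, 6.25]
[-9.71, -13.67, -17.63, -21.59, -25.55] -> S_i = -9.71 + -3.96*i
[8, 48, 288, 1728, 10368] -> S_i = 8*6^i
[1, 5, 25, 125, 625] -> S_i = 1*5^i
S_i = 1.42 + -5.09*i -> [1.42, -3.67, -8.76, -13.85, -18.94]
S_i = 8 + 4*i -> [8, 12, 16, 20, 24]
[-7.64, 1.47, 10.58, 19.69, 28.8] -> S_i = -7.64 + 9.11*i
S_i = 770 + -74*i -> [770, 696, 622, 548, 474]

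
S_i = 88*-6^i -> [88, -528, 3168, -19008, 114048]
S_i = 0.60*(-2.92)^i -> [0.6, -1.75, 5.12, -14.94, 43.62]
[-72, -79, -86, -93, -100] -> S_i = -72 + -7*i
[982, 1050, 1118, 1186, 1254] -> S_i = 982 + 68*i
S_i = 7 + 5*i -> [7, 12, 17, 22, 27]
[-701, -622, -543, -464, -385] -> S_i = -701 + 79*i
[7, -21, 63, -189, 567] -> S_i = 7*-3^i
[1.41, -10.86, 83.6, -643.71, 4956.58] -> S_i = 1.41*(-7.70)^i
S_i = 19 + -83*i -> [19, -64, -147, -230, -313]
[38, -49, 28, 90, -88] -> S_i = Random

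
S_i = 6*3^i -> [6, 18, 54, 162, 486]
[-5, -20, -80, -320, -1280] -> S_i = -5*4^i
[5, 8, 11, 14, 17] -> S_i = 5 + 3*i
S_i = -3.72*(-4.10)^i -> [-3.72, 15.25, -62.53, 256.39, -1051.18]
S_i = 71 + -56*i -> [71, 15, -41, -97, -153]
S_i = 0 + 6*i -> [0, 6, 12, 18, 24]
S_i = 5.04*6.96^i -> [5.04, 35.08, 244.15, 1699.25, 11826.81]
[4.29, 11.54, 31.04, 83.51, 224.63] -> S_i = 4.29*2.69^i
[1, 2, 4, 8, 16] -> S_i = 1*2^i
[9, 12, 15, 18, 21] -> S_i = 9 + 3*i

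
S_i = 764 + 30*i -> [764, 794, 824, 854, 884]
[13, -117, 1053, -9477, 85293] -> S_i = 13*-9^i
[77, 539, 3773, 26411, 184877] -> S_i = 77*7^i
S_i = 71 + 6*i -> [71, 77, 83, 89, 95]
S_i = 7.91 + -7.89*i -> [7.91, 0.02, -7.87, -15.76, -23.65]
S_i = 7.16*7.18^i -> [7.16, 51.41, 369.12, 2650.25, 19028.77]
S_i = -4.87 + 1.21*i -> [-4.87, -3.66, -2.45, -1.24, -0.03]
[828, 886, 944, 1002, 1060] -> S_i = 828 + 58*i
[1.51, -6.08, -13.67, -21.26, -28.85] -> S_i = 1.51 + -7.59*i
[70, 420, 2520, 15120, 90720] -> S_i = 70*6^i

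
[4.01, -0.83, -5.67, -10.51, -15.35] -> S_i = 4.01 + -4.84*i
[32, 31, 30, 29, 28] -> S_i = 32 + -1*i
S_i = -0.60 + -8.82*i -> [-0.6, -9.42, -18.24, -27.06, -35.88]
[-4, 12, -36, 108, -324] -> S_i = -4*-3^i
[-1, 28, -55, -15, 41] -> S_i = Random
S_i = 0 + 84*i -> [0, 84, 168, 252, 336]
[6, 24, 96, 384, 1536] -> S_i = 6*4^i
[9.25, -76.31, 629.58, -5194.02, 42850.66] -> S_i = 9.25*(-8.25)^i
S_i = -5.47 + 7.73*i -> [-5.47, 2.26, 9.99, 17.72, 25.45]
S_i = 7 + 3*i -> [7, 10, 13, 16, 19]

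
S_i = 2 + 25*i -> [2, 27, 52, 77, 102]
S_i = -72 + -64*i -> [-72, -136, -200, -264, -328]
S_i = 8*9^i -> [8, 72, 648, 5832, 52488]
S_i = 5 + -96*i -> [5, -91, -187, -283, -379]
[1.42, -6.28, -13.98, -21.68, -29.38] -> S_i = 1.42 + -7.70*i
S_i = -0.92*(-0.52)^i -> [-0.92, 0.48, -0.25, 0.13, -0.07]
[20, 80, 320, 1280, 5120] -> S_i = 20*4^i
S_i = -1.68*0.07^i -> [-1.68, -0.12, -0.01, -0.0, -0.0]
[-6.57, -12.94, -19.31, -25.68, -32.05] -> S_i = -6.57 + -6.37*i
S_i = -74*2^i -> [-74, -148, -296, -592, -1184]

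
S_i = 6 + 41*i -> [6, 47, 88, 129, 170]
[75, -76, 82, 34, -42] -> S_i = Random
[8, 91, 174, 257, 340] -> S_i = 8 + 83*i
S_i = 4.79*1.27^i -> [4.79, 6.08, 7.73, 9.81, 12.46]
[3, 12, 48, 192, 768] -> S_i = 3*4^i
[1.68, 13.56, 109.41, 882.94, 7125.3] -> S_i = 1.68*8.07^i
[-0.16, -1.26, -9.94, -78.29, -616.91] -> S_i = -0.16*7.88^i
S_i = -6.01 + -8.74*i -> [-6.01, -14.75, -23.49, -32.23, -40.97]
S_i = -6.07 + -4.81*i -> [-6.07, -10.88, -15.69, -20.5, -25.31]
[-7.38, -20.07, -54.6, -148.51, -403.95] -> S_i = -7.38*2.72^i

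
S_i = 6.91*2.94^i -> [6.91, 20.32, 59.73, 175.6, 516.26]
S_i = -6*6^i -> [-6, -36, -216, -1296, -7776]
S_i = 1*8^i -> [1, 8, 64, 512, 4096]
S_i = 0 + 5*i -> [0, 5, 10, 15, 20]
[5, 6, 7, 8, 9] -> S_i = 5 + 1*i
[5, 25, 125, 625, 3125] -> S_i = 5*5^i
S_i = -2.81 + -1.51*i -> [-2.81, -4.32, -5.83, -7.34, -8.85]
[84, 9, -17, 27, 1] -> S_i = Random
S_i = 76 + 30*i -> [76, 106, 136, 166, 196]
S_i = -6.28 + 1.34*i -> [-6.28, -4.94, -3.6, -2.26, -0.92]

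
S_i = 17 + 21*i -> [17, 38, 59, 80, 101]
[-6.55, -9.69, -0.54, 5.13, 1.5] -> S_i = Random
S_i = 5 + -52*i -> [5, -47, -99, -151, -203]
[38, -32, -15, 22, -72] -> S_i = Random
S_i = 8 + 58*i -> [8, 66, 124, 182, 240]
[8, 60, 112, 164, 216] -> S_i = 8 + 52*i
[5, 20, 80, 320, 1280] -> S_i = 5*4^i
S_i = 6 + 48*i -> [6, 54, 102, 150, 198]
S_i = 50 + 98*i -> [50, 148, 246, 344, 442]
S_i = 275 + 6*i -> [275, 281, 287, 293, 299]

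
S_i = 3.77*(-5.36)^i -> [3.77, -20.21, 108.31, -580.54, 3111.72]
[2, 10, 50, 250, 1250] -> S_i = 2*5^i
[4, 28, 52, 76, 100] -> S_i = 4 + 24*i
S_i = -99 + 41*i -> [-99, -58, -17, 24, 65]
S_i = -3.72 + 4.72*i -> [-3.72, 1.0, 5.72, 10.44, 15.16]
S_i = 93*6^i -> [93, 558, 3348, 20088, 120528]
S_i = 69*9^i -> [69, 621, 5589, 50301, 452709]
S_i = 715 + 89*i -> [715, 804, 893, 982, 1071]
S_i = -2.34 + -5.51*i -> [-2.34, -7.85, -13.36, -18.87, -24.38]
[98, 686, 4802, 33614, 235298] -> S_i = 98*7^i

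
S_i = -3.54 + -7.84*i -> [-3.54, -11.38, -19.22, -27.06, -34.9]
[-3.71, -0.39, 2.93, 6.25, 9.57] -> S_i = -3.71 + 3.32*i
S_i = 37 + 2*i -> [37, 39, 41, 43, 45]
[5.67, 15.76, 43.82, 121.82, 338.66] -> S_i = 5.67*2.78^i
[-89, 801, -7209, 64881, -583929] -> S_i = -89*-9^i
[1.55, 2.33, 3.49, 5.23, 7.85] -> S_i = 1.55*1.50^i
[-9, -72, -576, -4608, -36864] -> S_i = -9*8^i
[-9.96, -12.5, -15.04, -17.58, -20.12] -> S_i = -9.96 + -2.54*i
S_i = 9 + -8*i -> [9, 1, -7, -15, -23]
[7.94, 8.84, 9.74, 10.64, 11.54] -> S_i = 7.94 + 0.90*i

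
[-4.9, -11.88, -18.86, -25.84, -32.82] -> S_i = -4.90 + -6.98*i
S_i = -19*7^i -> [-19, -133, -931, -6517, -45619]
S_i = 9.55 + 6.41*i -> [9.55, 15.96, 22.37, 28.78, 35.19]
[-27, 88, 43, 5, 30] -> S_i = Random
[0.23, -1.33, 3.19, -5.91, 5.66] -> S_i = Random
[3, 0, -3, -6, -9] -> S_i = 3 + -3*i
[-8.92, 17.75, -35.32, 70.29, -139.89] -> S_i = -8.92*(-1.99)^i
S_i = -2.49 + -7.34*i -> [-2.49, -9.83, -17.17, -24.51, -31.85]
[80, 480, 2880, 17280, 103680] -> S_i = 80*6^i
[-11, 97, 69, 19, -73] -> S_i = Random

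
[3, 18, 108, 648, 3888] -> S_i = 3*6^i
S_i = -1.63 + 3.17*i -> [-1.63, 1.54, 4.71, 7.88, 11.05]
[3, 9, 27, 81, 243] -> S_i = 3*3^i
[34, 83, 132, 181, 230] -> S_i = 34 + 49*i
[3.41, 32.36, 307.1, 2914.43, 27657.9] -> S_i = 3.41*9.49^i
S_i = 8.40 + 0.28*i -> [8.4, 8.68, 8.96, 9.24, 9.52]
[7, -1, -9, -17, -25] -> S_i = 7 + -8*i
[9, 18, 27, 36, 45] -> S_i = 9 + 9*i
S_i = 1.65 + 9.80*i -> [1.65, 11.45, 21.25, 31.05, 40.85]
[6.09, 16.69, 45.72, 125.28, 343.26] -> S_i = 6.09*2.74^i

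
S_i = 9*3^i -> [9, 27, 81, 243, 729]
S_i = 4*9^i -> [4, 36, 324, 2916, 26244]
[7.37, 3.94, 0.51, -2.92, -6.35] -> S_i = 7.37 + -3.43*i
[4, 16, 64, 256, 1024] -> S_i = 4*4^i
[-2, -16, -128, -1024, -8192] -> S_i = -2*8^i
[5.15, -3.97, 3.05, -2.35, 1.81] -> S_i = 5.15*(-0.77)^i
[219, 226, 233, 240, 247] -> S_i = 219 + 7*i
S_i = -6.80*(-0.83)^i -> [-6.8, 5.64, -4.68, 3.89, -3.23]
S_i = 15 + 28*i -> [15, 43, 71, 99, 127]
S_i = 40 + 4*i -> [40, 44, 48, 52, 56]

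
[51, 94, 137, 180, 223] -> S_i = 51 + 43*i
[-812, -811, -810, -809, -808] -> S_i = -812 + 1*i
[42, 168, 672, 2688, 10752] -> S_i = 42*4^i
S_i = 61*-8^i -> [61, -488, 3904, -31232, 249856]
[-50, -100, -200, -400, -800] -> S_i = -50*2^i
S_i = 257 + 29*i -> [257, 286, 315, 344, 373]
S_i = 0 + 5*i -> [0, 5, 10, 15, 20]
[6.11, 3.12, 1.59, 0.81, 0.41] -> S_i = 6.11*0.51^i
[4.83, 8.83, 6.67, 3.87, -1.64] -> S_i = Random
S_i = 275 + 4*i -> [275, 279, 283, 287, 291]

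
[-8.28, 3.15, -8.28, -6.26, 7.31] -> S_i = Random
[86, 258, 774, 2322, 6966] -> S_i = 86*3^i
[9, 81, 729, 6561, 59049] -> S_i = 9*9^i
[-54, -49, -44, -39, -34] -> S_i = -54 + 5*i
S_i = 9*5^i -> [9, 45, 225, 1125, 5625]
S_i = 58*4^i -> [58, 232, 928, 3712, 14848]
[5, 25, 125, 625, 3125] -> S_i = 5*5^i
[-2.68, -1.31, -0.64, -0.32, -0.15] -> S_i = -2.68*0.49^i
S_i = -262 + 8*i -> [-262, -254, -246, -238, -230]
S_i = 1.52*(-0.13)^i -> [1.52, -0.2, 0.03, -0.0, 0.0]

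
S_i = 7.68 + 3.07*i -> [7.68, 10.75, 13.82, 16.89, 19.96]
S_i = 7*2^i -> [7, 14, 28, 56, 112]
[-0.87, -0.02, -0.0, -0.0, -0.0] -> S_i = -0.87*0.02^i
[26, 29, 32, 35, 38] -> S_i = 26 + 3*i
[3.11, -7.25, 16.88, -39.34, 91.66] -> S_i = 3.11*(-2.33)^i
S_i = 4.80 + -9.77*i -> [4.8, -4.97, -14.74, -24.51, -34.28]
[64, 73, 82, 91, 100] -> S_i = 64 + 9*i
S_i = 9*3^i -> [9, 27, 81, 243, 729]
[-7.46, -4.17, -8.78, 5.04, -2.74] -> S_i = Random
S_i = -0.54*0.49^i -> [-0.54, -0.26, -0.13, -0.06, -0.03]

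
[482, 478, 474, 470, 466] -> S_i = 482 + -4*i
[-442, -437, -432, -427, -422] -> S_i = -442 + 5*i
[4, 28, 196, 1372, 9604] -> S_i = 4*7^i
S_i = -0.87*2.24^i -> [-0.87, -1.95, -4.37, -9.78, -21.9]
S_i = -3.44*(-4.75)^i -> [-3.44, 16.34, -77.61, 368.67, -1751.19]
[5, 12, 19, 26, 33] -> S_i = 5 + 7*i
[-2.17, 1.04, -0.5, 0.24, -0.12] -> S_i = -2.17*(-0.48)^i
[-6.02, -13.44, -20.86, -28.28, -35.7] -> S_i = -6.02 + -7.42*i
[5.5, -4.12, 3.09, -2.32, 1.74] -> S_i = 5.50*(-0.75)^i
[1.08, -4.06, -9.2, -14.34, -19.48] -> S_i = 1.08 + -5.14*i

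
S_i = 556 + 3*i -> [556, 559, 562, 565, 568]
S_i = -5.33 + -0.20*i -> [-5.33, -5.53, -5.73, -5.93, -6.13]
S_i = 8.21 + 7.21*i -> [8.21, 15.42, 22.63, 29.84, 37.05]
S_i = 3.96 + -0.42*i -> [3.96, 3.54, 3.12, 2.7, 2.28]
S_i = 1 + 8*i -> [1, 9, 17, 25, 33]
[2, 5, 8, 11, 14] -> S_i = 2 + 3*i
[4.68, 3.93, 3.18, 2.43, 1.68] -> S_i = 4.68 + -0.75*i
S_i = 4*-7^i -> [4, -28, 196, -1372, 9604]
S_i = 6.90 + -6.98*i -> [6.9, -0.08, -7.06, -14.04, -21.02]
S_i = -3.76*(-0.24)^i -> [-3.76, 0.9, -0.22, 0.05, -0.01]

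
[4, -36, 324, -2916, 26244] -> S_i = 4*-9^i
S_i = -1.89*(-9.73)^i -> [-1.89, 18.39, -178.93, 1741.01, -16939.99]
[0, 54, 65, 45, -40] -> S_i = Random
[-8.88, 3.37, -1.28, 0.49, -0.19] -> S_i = -8.88*(-0.38)^i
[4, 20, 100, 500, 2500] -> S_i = 4*5^i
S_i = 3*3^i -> [3, 9, 27, 81, 243]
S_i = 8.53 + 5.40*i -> [8.53, 13.93, 19.33, 24.73, 30.13]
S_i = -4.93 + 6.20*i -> [-4.93, 1.27, 7.47, 13.67, 19.87]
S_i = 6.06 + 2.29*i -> [6.06, 8.35, 10.64, 12.93, 15.22]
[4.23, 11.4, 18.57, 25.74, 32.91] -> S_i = 4.23 + 7.17*i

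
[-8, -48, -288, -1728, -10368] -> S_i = -8*6^i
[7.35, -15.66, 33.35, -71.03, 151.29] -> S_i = 7.35*(-2.13)^i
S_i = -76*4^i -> [-76, -304, -1216, -4864, -19456]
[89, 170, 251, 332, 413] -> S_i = 89 + 81*i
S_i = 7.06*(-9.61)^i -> [7.06, -67.85, 652.01, -6265.78, 60214.11]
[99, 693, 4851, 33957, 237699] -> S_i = 99*7^i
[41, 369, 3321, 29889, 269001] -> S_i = 41*9^i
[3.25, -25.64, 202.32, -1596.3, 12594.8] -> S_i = 3.25*(-7.89)^i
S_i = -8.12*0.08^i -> [-8.12, -0.65, -0.05, -0.0, -0.0]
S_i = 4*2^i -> [4, 8, 16, 32, 64]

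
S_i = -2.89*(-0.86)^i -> [-2.89, 2.49, -2.14, 1.84, -1.58]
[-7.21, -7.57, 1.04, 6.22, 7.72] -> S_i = Random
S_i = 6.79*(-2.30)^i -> [6.79, -15.62, 35.92, -82.61, 190.01]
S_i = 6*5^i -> [6, 30, 150, 750, 3750]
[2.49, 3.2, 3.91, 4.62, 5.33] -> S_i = 2.49 + 0.71*i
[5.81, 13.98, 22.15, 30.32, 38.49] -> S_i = 5.81 + 8.17*i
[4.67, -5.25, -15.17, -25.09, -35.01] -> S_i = 4.67 + -9.92*i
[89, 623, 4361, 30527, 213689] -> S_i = 89*7^i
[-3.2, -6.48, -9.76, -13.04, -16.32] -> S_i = -3.20 + -3.28*i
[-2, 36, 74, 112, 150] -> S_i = -2 + 38*i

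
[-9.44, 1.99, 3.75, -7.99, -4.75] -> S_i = Random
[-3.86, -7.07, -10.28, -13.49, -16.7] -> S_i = -3.86 + -3.21*i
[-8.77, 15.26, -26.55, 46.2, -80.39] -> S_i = -8.77*(-1.74)^i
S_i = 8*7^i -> [8, 56, 392, 2744, 19208]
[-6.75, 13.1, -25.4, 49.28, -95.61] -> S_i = -6.75*(-1.94)^i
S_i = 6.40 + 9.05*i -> [6.4, 15.45, 24.5, 33.55, 42.6]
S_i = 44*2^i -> [44, 88, 176, 352, 704]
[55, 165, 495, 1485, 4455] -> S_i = 55*3^i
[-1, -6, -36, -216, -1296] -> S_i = -1*6^i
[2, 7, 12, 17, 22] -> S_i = 2 + 5*i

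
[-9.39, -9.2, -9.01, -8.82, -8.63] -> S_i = -9.39 + 0.19*i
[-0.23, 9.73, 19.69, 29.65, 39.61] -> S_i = -0.23 + 9.96*i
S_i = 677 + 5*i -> [677, 682, 687, 692, 697]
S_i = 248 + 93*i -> [248, 341, 434, 527, 620]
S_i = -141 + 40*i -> [-141, -101, -61, -21, 19]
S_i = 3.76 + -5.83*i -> [3.76, -2.07, -7.9, -13.73, -19.56]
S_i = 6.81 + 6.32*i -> [6.81, 13.13, 19.45, 25.77, 32.09]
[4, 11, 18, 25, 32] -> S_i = 4 + 7*i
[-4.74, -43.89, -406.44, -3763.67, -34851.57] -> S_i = -4.74*9.26^i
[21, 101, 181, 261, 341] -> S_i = 21 + 80*i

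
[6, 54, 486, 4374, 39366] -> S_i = 6*9^i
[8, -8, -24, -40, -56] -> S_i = 8 + -16*i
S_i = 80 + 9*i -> [80, 89, 98, 107, 116]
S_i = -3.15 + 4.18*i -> [-3.15, 1.03, 5.21, 9.39, 13.57]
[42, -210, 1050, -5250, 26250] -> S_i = 42*-5^i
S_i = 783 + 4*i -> [783, 787, 791, 795, 799]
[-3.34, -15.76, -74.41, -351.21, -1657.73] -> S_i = -3.34*4.72^i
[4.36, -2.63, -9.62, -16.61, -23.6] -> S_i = 4.36 + -6.99*i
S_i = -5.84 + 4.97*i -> [-5.84, -0.87, 4.1, 9.07, 14.04]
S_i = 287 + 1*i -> [287, 288, 289, 290, 291]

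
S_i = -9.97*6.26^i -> [-9.97, -62.41, -390.7, -2445.78, -15310.61]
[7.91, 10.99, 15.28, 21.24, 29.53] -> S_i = 7.91*1.39^i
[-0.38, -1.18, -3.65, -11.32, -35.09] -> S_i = -0.38*3.10^i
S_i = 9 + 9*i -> [9, 18, 27, 36, 45]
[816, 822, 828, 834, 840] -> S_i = 816 + 6*i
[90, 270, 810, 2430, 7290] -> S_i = 90*3^i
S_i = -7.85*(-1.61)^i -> [-7.85, 12.64, -20.35, 32.76, -52.74]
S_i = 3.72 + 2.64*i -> [3.72, 6.36, 9.0, 11.64, 14.28]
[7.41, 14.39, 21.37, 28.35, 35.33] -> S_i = 7.41 + 6.98*i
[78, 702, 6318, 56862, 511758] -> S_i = 78*9^i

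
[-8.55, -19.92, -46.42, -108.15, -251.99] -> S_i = -8.55*2.33^i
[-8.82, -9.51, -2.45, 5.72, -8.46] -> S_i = Random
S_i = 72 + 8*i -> [72, 80, 88, 96, 104]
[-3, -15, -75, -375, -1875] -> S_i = -3*5^i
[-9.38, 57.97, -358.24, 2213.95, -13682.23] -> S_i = -9.38*(-6.18)^i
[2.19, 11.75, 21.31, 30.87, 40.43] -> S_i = 2.19 + 9.56*i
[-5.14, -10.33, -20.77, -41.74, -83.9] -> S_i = -5.14*2.01^i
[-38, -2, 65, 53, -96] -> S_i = Random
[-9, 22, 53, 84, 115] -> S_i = -9 + 31*i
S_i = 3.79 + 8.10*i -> [3.79, 11.89, 19.99, 28.09, 36.19]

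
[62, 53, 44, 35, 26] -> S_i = 62 + -9*i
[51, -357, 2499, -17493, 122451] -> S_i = 51*-7^i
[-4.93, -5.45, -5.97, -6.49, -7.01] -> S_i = -4.93 + -0.52*i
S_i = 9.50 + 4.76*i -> [9.5, 14.26, 19.02, 23.78, 28.54]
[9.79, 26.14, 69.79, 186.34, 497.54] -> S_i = 9.79*2.67^i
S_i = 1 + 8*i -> [1, 9, 17, 25, 33]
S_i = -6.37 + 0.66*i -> [-6.37, -5.71, -5.05, -4.39, -3.73]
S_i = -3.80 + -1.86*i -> [-3.8, -5.66, -7.52, -9.38, -11.24]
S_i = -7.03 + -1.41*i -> [-7.03, -8.44, -9.85, -11.26, -12.67]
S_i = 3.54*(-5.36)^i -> [3.54, -18.97, 101.7, -545.13, 2921.88]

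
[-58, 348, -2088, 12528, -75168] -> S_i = -58*-6^i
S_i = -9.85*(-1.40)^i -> [-9.85, 13.79, -19.31, 27.03, -37.84]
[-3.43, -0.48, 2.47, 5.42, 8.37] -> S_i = -3.43 + 2.95*i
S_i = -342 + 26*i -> [-342, -316, -290, -264, -238]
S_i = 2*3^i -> [2, 6, 18, 54, 162]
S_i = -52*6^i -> [-52, -312, -1872, -11232, -67392]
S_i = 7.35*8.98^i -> [7.35, 66.0, 592.71, 5322.51, 47796.12]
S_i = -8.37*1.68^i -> [-8.37, -14.06, -23.62, -39.69, -66.67]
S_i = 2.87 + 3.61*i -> [2.87, 6.48, 10.09, 13.7, 17.31]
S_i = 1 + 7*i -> [1, 8, 15, 22, 29]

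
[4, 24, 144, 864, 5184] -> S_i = 4*6^i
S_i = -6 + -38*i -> [-6, -44, -82, -120, -158]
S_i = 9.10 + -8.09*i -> [9.1, 1.01, -7.08, -15.17, -23.26]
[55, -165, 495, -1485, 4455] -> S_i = 55*-3^i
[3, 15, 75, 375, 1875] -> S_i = 3*5^i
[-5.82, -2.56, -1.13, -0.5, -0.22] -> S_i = -5.82*0.44^i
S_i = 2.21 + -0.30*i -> [2.21, 1.91, 1.61, 1.31, 1.01]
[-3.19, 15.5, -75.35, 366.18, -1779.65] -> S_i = -3.19*(-4.86)^i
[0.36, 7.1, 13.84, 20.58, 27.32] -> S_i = 0.36 + 6.74*i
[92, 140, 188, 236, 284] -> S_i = 92 + 48*i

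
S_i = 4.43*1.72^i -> [4.43, 7.62, 13.11, 22.54, 38.77]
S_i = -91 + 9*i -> [-91, -82, -73, -64, -55]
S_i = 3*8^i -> [3, 24, 192, 1536, 12288]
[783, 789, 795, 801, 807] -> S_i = 783 + 6*i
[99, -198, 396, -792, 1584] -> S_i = 99*-2^i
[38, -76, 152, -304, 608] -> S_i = 38*-2^i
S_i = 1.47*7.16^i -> [1.47, 10.53, 75.36, 539.58, 3863.4]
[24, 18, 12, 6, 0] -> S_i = 24 + -6*i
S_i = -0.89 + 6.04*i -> [-0.89, 5.15, 11.19, 17.23, 23.27]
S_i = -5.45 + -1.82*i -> [-5.45, -7.27, -9.09, -10.91, -12.73]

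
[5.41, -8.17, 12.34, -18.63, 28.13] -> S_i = 5.41*(-1.51)^i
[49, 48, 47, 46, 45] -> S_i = 49 + -1*i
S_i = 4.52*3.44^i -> [4.52, 15.55, 53.49, 184.0, 632.95]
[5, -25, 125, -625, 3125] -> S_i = 5*-5^i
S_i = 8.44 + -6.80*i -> [8.44, 1.64, -5.16, -11.96, -18.76]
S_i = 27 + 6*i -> [27, 33, 39, 45, 51]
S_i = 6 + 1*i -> [6, 7, 8, 9, 10]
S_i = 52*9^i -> [52, 468, 4212, 37908, 341172]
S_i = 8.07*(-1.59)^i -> [8.07, -12.83, 20.4, -32.44, 51.58]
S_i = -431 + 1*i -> [-431, -430, -429, -428, -427]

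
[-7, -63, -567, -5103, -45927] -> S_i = -7*9^i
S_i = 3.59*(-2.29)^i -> [3.59, -8.22, 18.83, -43.11, 98.73]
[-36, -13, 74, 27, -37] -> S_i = Random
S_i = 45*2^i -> [45, 90, 180, 360, 720]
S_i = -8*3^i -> [-8, -24, -72, -216, -648]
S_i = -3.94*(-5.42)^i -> [-3.94, 21.35, -115.74, 627.33, -3400.11]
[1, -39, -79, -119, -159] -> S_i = 1 + -40*i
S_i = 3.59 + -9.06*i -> [3.59, -5.47, -14.53, -23.59, -32.65]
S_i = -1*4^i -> [-1, -4, -16, -64, -256]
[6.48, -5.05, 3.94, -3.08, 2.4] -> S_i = 6.48*(-0.78)^i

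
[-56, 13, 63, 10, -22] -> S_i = Random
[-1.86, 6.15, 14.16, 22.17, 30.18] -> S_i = -1.86 + 8.01*i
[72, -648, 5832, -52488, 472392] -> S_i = 72*-9^i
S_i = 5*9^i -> [5, 45, 405, 3645, 32805]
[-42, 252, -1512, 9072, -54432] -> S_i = -42*-6^i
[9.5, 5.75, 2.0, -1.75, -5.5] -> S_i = 9.50 + -3.75*i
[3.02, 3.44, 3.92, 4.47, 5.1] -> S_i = 3.02*1.14^i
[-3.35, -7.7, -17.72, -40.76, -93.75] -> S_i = -3.35*2.30^i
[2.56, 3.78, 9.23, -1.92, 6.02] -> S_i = Random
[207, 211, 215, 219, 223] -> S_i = 207 + 4*i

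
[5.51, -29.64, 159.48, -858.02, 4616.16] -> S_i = 5.51*(-5.38)^i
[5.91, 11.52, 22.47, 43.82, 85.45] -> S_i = 5.91*1.95^i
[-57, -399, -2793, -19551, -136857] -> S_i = -57*7^i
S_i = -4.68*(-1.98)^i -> [-4.68, 9.27, -18.35, 36.33, -71.93]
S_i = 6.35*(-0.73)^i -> [6.35, -4.64, 3.38, -2.47, 1.8]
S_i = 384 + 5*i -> [384, 389, 394, 399, 404]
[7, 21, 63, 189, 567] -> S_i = 7*3^i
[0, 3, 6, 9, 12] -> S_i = 0 + 3*i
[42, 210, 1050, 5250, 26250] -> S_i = 42*5^i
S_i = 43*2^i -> [43, 86, 172, 344, 688]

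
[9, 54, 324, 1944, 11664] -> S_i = 9*6^i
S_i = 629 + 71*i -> [629, 700, 771, 842, 913]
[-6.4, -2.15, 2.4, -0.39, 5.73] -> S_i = Random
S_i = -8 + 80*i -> [-8, 72, 152, 232, 312]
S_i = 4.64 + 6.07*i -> [4.64, 10.71, 16.78, 22.85, 28.92]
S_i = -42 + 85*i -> [-42, 43, 128, 213, 298]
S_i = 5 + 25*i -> [5, 30, 55, 80, 105]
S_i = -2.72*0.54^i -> [-2.72, -1.47, -0.79, -0.43, -0.23]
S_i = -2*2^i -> [-2, -4, -8, -16, -32]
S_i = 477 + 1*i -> [477, 478, 479, 480, 481]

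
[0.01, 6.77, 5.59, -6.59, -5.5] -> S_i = Random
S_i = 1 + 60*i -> [1, 61, 121, 181, 241]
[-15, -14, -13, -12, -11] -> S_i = -15 + 1*i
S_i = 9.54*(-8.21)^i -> [9.54, -78.32, 643.04, -5279.32, 43343.2]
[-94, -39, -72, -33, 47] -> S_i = Random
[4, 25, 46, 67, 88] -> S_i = 4 + 21*i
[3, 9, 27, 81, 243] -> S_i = 3*3^i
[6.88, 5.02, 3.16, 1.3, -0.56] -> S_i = 6.88 + -1.86*i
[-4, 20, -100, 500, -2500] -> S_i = -4*-5^i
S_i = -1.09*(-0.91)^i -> [-1.09, 0.99, -0.9, 0.82, -0.75]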